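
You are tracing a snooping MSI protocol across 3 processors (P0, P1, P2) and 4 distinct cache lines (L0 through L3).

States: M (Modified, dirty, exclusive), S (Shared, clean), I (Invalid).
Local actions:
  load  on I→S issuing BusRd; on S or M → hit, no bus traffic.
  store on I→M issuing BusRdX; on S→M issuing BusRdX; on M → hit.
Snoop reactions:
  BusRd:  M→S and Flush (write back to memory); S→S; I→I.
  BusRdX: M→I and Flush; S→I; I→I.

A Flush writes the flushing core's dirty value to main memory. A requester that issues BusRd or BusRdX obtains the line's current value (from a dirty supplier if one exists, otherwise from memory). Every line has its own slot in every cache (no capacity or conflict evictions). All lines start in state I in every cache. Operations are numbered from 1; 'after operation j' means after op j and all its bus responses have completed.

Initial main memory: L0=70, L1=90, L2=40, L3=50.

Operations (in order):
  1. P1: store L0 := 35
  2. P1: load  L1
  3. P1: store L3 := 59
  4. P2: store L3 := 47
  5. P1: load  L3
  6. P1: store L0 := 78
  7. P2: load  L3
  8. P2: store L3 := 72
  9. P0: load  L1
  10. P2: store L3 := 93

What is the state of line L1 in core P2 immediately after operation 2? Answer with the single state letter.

state = I

  op1 P1: store L0 := 35 → I/M/I on L0; bus BusRdX; mem=70
  op2 P1: load  L1 → I/S/I on L1; bus BusRd; mem=90
  op3 P1: store L3 := 59 → I/M/I on L3; bus BusRdX; mem=50
  op4 P2: store L3 := 47 → I/I/M on L3; bus BusRdX Flush; mem=59
  op5 P1: load  L3 → I/S/S on L3; bus BusRd Flush; mem=47
  op6 P1: store L0 := 78 → I/M/I on L0; bus (none); mem=70
  op7 P2: load  L3 → I/S/S on L3; bus (none); mem=47
  op8 P2: store L3 := 72 → I/I/M on L3; bus BusRdX; mem=47
  op9 P0: load  L1 → S/S/I on L1; bus BusRd; mem=90
  op10 P2: store L3 := 93 → I/I/M on L3; bus (none); mem=47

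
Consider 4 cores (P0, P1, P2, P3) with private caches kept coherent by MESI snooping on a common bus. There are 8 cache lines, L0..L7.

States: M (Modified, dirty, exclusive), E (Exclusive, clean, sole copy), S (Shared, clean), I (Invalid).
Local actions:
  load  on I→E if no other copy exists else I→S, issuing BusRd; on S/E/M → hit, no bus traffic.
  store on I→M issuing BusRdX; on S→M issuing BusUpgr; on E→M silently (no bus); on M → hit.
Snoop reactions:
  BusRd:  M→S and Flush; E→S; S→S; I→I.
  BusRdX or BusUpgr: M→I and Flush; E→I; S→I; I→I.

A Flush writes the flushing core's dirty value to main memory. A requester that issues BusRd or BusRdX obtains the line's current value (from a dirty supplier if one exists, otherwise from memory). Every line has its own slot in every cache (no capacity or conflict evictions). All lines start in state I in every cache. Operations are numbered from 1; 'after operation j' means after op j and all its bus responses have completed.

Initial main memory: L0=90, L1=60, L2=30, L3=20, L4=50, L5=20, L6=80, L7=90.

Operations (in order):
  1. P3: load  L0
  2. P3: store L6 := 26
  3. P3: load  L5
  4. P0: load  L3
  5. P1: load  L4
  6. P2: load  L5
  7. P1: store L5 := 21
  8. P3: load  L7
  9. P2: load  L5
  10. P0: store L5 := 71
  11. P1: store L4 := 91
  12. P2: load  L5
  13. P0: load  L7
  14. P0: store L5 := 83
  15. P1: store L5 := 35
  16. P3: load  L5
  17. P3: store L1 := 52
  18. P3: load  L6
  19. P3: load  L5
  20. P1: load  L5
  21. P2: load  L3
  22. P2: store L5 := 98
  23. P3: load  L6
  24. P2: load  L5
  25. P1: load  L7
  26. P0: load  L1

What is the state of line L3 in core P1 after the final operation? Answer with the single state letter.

1. P3: load  L0  bus=[BusRd]  L0: P0=I P1=I P2=I P3=E  mem[L0]=90
2. P3: store L6 := 26  bus=[BusRdX]  L6: P0=I P1=I P2=I P3=M  mem[L6]=80
3. P3: load  L5  bus=[BusRd]  L5: P0=I P1=I P2=I P3=E  mem[L5]=20
4. P0: load  L3  bus=[BusRd]  L3: P0=E P1=I P2=I P3=I  mem[L3]=20
5. P1: load  L4  bus=[BusRd]  L4: P0=I P1=E P2=I P3=I  mem[L4]=50
6. P2: load  L5  bus=[BusRd]  L5: P0=I P1=I P2=S P3=S  mem[L5]=20
7. P1: store L5 := 21  bus=[BusRdX]  L5: P0=I P1=M P2=I P3=I  mem[L5]=20
8. P3: load  L7  bus=[BusRd]  L7: P0=I P1=I P2=I P3=E  mem[L7]=90
9. P2: load  L5  bus=[BusRd,Flush]  L5: P0=I P1=S P2=S P3=I  mem[L5]=21
10. P0: store L5 := 71  bus=[BusRdX]  L5: P0=M P1=I P2=I P3=I  mem[L5]=21
11. P1: store L4 := 91  bus=[-]  L4: P0=I P1=M P2=I P3=I  mem[L4]=50
12. P2: load  L5  bus=[BusRd,Flush]  L5: P0=S P1=I P2=S P3=I  mem[L5]=71
13. P0: load  L7  bus=[BusRd]  L7: P0=S P1=I P2=I P3=S  mem[L7]=90
14. P0: store L5 := 83  bus=[BusUpgr]  L5: P0=M P1=I P2=I P3=I  mem[L5]=71
15. P1: store L5 := 35  bus=[BusRdX,Flush]  L5: P0=I P1=M P2=I P3=I  mem[L5]=83
16. P3: load  L5  bus=[BusRd,Flush]  L5: P0=I P1=S P2=I P3=S  mem[L5]=35
17. P3: store L1 := 52  bus=[BusRdX]  L1: P0=I P1=I P2=I P3=M  mem[L1]=60
18. P3: load  L6  bus=[-]  L6: P0=I P1=I P2=I P3=M  mem[L6]=80
19. P3: load  L5  bus=[-]  L5: P0=I P1=S P2=I P3=S  mem[L5]=35
20. P1: load  L5  bus=[-]  L5: P0=I P1=S P2=I P3=S  mem[L5]=35
21. P2: load  L3  bus=[BusRd]  L3: P0=S P1=I P2=S P3=I  mem[L3]=20
22. P2: store L5 := 98  bus=[BusRdX]  L5: P0=I P1=I P2=M P3=I  mem[L5]=35
23. P3: load  L6  bus=[-]  L6: P0=I P1=I P2=I P3=M  mem[L6]=80
24. P2: load  L5  bus=[-]  L5: P0=I P1=I P2=M P3=I  mem[L5]=35
25. P1: load  L7  bus=[BusRd]  L7: P0=S P1=S P2=I P3=S  mem[L7]=90
26. P0: load  L1  bus=[BusRd,Flush]  L1: P0=S P1=I P2=I P3=S  mem[L1]=52

state = I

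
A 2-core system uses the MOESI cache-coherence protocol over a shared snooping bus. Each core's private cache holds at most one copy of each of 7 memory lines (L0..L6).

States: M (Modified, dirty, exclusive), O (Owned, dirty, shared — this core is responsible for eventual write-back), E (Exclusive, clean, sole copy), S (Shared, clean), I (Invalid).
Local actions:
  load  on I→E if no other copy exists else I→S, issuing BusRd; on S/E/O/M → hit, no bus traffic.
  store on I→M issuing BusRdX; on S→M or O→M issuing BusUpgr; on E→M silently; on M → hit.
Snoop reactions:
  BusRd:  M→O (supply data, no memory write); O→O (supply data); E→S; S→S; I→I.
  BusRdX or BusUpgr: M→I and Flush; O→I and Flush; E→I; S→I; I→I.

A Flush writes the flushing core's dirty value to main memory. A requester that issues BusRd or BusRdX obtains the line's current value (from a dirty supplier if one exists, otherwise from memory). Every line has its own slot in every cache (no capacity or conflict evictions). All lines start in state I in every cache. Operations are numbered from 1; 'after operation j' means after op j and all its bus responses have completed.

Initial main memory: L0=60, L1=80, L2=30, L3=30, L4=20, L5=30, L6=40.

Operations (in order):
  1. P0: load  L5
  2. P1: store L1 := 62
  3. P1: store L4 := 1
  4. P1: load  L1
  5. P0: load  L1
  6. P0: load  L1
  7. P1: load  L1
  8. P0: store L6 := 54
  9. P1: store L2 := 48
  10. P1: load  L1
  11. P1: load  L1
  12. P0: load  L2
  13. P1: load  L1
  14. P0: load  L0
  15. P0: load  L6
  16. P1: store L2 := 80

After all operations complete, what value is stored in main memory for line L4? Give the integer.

step 1: P0: load  L5  ⟶  EI  (L5)  txn=BusRd  M[L5]=30
step 2: P1: store L1 := 62  ⟶  IM  (L1)  txn=BusRdX  M[L1]=80
step 3: P1: store L4 := 1  ⟶  IM  (L4)  txn=BusRdX  M[L4]=20
step 4: P1: load  L1  ⟶  IM  (L1)  txn=∅  M[L1]=80
step 5: P0: load  L1  ⟶  SO  (L1)  txn=BusRd  M[L1]=80
step 6: P0: load  L1  ⟶  SO  (L1)  txn=∅  M[L1]=80
step 7: P1: load  L1  ⟶  SO  (L1)  txn=∅  M[L1]=80
step 8: P0: store L6 := 54  ⟶  MI  (L6)  txn=BusRdX  M[L6]=40
step 9: P1: store L2 := 48  ⟶  IM  (L2)  txn=BusRdX  M[L2]=30
step 10: P1: load  L1  ⟶  SO  (L1)  txn=∅  M[L1]=80
step 11: P1: load  L1  ⟶  SO  (L1)  txn=∅  M[L1]=80
step 12: P0: load  L2  ⟶  SO  (L2)  txn=BusRd  M[L2]=30
step 13: P1: load  L1  ⟶  SO  (L1)  txn=∅  M[L1]=80
step 14: P0: load  L0  ⟶  EI  (L0)  txn=BusRd  M[L0]=60
step 15: P0: load  L6  ⟶  MI  (L6)  txn=∅  M[L6]=40
step 16: P1: store L2 := 80  ⟶  IM  (L2)  txn=BusUpgr  M[L2]=30

memory[L4] = 20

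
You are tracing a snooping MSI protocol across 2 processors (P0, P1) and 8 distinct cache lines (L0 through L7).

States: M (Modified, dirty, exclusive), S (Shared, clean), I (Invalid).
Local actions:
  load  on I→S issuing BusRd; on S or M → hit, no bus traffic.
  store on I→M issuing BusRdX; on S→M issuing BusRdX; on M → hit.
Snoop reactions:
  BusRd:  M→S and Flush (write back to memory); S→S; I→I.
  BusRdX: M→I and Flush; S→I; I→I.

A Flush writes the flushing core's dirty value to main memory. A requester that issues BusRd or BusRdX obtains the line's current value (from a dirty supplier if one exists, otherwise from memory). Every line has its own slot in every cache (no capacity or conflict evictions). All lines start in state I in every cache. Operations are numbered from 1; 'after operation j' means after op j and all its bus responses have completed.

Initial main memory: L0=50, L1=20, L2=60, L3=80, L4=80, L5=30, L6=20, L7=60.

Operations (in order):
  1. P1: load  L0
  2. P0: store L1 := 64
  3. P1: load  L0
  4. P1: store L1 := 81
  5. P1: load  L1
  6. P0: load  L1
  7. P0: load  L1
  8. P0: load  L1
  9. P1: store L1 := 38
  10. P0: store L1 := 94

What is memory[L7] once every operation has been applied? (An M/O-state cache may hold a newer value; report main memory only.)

memory[L7] = 60

[1] P1: load  L0 | P0:I, P1:S(50) | bus: BusRd
[2] P0: store L1 := 64 | P0:M(64), P1:I | bus: BusRdX
[3] P1: load  L0 | P0:I, P1:S(50) | bus: none
[4] P1: store L1 := 81 | P0:I, P1:M(81) | bus: BusRdX,Flush
[5] P1: load  L1 | P0:I, P1:M(81) | bus: none
[6] P0: load  L1 | P0:S(81), P1:S(81) | bus: BusRd,Flush
[7] P0: load  L1 | P0:S(81), P1:S(81) | bus: none
[8] P0: load  L1 | P0:S(81), P1:S(81) | bus: none
[9] P1: store L1 := 38 | P0:I, P1:M(38) | bus: BusRdX
[10] P0: store L1 := 94 | P0:M(94), P1:I | bus: BusRdX,Flush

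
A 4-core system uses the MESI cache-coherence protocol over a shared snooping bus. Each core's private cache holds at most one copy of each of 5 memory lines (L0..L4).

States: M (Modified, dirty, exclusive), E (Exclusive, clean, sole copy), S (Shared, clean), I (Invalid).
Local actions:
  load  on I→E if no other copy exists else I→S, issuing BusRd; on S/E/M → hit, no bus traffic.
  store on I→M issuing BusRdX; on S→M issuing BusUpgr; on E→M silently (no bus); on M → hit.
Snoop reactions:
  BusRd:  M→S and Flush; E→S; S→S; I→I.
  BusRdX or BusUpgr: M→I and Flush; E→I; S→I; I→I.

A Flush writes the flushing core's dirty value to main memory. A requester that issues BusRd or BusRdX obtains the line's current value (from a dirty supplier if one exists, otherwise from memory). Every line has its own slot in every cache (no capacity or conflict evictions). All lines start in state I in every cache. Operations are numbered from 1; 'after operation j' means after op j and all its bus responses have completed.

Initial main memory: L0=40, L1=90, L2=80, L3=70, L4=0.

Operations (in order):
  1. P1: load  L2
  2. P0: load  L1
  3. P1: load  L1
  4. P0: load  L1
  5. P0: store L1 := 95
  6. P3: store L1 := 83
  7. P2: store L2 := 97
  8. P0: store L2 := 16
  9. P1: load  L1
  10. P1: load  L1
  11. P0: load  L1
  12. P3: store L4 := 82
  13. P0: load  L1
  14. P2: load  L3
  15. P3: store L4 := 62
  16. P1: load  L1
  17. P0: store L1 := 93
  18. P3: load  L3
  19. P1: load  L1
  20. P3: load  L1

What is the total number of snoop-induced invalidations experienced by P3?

invalidations = 1

1. P1: load  L2  bus=[BusRd]  L2: P0=I P1=E P2=I P3=I  mem[L2]=80
2. P0: load  L1  bus=[BusRd]  L1: P0=E P1=I P2=I P3=I  mem[L1]=90
3. P1: load  L1  bus=[BusRd]  L1: P0=S P1=S P2=I P3=I  mem[L1]=90
4. P0: load  L1  bus=[-]  L1: P0=S P1=S P2=I P3=I  mem[L1]=90
5. P0: store L1 := 95  bus=[BusUpgr]  L1: P0=M P1=I P2=I P3=I  mem[L1]=90
6. P3: store L1 := 83  bus=[BusRdX,Flush]  L1: P0=I P1=I P2=I P3=M  mem[L1]=95
7. P2: store L2 := 97  bus=[BusRdX]  L2: P0=I P1=I P2=M P3=I  mem[L2]=80
8. P0: store L2 := 16  bus=[BusRdX,Flush]  L2: P0=M P1=I P2=I P3=I  mem[L2]=97
9. P1: load  L1  bus=[BusRd,Flush]  L1: P0=I P1=S P2=I P3=S  mem[L1]=83
10. P1: load  L1  bus=[-]  L1: P0=I P1=S P2=I P3=S  mem[L1]=83
11. P0: load  L1  bus=[BusRd]  L1: P0=S P1=S P2=I P3=S  mem[L1]=83
12. P3: store L4 := 82  bus=[BusRdX]  L4: P0=I P1=I P2=I P3=M  mem[L4]=0
13. P0: load  L1  bus=[-]  L1: P0=S P1=S P2=I P3=S  mem[L1]=83
14. P2: load  L3  bus=[BusRd]  L3: P0=I P1=I P2=E P3=I  mem[L3]=70
15. P3: store L4 := 62  bus=[-]  L4: P0=I P1=I P2=I P3=M  mem[L4]=0
16. P1: load  L1  bus=[-]  L1: P0=S P1=S P2=I P3=S  mem[L1]=83
17. P0: store L1 := 93  bus=[BusUpgr]  L1: P0=M P1=I P2=I P3=I  mem[L1]=83
18. P3: load  L3  bus=[BusRd]  L3: P0=I P1=I P2=S P3=S  mem[L3]=70
19. P1: load  L1  bus=[BusRd,Flush]  L1: P0=S P1=S P2=I P3=I  mem[L1]=93
20. P3: load  L1  bus=[BusRd]  L1: P0=S P1=S P2=I P3=S  mem[L1]=93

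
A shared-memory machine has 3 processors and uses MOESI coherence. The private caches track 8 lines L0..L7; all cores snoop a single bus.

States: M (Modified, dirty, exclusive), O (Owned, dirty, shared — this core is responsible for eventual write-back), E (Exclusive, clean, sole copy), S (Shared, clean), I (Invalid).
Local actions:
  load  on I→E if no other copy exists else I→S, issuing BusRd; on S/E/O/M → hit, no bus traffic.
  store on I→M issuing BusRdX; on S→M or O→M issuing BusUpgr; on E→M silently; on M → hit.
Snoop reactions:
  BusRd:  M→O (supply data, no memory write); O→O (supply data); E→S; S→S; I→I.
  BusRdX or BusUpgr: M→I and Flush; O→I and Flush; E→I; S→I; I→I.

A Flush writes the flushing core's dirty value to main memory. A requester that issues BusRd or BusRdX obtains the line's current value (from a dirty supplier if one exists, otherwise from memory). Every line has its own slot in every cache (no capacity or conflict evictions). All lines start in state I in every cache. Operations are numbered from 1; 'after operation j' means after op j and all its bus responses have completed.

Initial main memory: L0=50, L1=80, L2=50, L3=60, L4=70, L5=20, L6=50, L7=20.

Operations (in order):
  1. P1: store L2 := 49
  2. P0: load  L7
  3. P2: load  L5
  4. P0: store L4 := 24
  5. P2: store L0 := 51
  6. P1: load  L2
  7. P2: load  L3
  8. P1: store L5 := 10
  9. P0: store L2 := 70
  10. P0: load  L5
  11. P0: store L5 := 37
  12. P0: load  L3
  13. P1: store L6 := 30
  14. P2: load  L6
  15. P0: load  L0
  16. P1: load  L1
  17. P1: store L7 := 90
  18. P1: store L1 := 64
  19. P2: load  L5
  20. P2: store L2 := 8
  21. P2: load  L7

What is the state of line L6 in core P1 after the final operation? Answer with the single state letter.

state = O

  op1 P1: store L2 := 49 → I/M/I on L2; bus BusRdX; mem=50
  op2 P0: load  L7 → E/I/I on L7; bus BusRd; mem=20
  op3 P2: load  L5 → I/I/E on L5; bus BusRd; mem=20
  op4 P0: store L4 := 24 → M/I/I on L4; bus BusRdX; mem=70
  op5 P2: store L0 := 51 → I/I/M on L0; bus BusRdX; mem=50
  op6 P1: load  L2 → I/M/I on L2; bus (none); mem=50
  op7 P2: load  L3 → I/I/E on L3; bus BusRd; mem=60
  op8 P1: store L5 := 10 → I/M/I on L5; bus BusRdX; mem=20
  op9 P0: store L2 := 70 → M/I/I on L2; bus BusRdX Flush; mem=49
  op10 P0: load  L5 → S/O/I on L5; bus BusRd; mem=20
  op11 P0: store L5 := 37 → M/I/I on L5; bus BusUpgr Flush; mem=10
  op12 P0: load  L3 → S/I/S on L3; bus BusRd; mem=60
  op13 P1: store L6 := 30 → I/M/I on L6; bus BusRdX; mem=50
  op14 P2: load  L6 → I/O/S on L6; bus BusRd; mem=50
  op15 P0: load  L0 → S/I/O on L0; bus BusRd; mem=50
  op16 P1: load  L1 → I/E/I on L1; bus BusRd; mem=80
  op17 P1: store L7 := 90 → I/M/I on L7; bus BusRdX; mem=20
  op18 P1: store L1 := 64 → I/M/I on L1; bus (none); mem=80
  op19 P2: load  L5 → O/I/S on L5; bus BusRd; mem=10
  op20 P2: store L2 := 8 → I/I/M on L2; bus BusRdX Flush; mem=70
  op21 P2: load  L7 → I/O/S on L7; bus BusRd; mem=20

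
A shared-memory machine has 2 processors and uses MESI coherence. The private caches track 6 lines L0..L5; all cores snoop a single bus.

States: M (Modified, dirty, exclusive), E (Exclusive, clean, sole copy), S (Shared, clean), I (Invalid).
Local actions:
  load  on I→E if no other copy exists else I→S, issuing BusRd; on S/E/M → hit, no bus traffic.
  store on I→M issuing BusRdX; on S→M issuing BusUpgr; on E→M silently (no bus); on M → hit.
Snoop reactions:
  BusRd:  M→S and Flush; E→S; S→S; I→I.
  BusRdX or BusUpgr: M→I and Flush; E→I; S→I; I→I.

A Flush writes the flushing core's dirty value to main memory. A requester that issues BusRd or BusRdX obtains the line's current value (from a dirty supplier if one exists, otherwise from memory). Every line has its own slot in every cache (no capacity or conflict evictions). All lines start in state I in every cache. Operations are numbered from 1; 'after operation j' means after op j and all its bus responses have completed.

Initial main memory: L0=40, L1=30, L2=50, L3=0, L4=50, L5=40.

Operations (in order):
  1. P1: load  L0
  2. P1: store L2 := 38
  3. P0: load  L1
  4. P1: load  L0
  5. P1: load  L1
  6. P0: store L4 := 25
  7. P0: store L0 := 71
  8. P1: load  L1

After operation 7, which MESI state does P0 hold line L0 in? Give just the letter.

1. P1: load  L0  bus=[BusRd]  L0: P0=I P1=E  mem[L0]=40
2. P1: store L2 := 38  bus=[BusRdX]  L2: P0=I P1=M  mem[L2]=50
3. P0: load  L1  bus=[BusRd]  L1: P0=E P1=I  mem[L1]=30
4. P1: load  L0  bus=[-]  L0: P0=I P1=E  mem[L0]=40
5. P1: load  L1  bus=[BusRd]  L1: P0=S P1=S  mem[L1]=30
6. P0: store L4 := 25  bus=[BusRdX]  L4: P0=M P1=I  mem[L4]=50
7. P0: store L0 := 71  bus=[BusRdX]  L0: P0=M P1=I  mem[L0]=40
8. P1: load  L1  bus=[-]  L1: P0=S P1=S  mem[L1]=30

state = M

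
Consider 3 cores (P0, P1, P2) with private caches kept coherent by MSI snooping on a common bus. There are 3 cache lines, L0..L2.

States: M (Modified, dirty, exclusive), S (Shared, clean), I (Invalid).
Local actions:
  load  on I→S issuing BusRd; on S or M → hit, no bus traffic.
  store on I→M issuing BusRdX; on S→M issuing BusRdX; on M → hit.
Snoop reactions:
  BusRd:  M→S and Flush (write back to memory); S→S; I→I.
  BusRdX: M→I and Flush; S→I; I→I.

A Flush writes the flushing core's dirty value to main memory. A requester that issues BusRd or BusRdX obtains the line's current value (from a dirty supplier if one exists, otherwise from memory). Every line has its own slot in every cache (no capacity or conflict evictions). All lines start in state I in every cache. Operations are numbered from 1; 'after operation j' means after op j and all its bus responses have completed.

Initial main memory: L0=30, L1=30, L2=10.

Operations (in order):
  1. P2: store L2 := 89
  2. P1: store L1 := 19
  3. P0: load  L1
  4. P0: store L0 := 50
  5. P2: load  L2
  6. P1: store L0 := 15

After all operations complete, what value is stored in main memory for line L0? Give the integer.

step 1: P2: store L2 := 89  ⟶  IIM  (L2)  txn=BusRdX  M[L2]=10
step 2: P1: store L1 := 19  ⟶  IMI  (L1)  txn=BusRdX  M[L1]=30
step 3: P0: load  L1  ⟶  SSI  (L1)  txn=BusRd+Flush  M[L1]=19
step 4: P0: store L0 := 50  ⟶  MII  (L0)  txn=BusRdX  M[L0]=30
step 5: P2: load  L2  ⟶  IIM  (L2)  txn=∅  M[L2]=10
step 6: P1: store L0 := 15  ⟶  IMI  (L0)  txn=BusRdX+Flush  M[L0]=50

memory[L0] = 50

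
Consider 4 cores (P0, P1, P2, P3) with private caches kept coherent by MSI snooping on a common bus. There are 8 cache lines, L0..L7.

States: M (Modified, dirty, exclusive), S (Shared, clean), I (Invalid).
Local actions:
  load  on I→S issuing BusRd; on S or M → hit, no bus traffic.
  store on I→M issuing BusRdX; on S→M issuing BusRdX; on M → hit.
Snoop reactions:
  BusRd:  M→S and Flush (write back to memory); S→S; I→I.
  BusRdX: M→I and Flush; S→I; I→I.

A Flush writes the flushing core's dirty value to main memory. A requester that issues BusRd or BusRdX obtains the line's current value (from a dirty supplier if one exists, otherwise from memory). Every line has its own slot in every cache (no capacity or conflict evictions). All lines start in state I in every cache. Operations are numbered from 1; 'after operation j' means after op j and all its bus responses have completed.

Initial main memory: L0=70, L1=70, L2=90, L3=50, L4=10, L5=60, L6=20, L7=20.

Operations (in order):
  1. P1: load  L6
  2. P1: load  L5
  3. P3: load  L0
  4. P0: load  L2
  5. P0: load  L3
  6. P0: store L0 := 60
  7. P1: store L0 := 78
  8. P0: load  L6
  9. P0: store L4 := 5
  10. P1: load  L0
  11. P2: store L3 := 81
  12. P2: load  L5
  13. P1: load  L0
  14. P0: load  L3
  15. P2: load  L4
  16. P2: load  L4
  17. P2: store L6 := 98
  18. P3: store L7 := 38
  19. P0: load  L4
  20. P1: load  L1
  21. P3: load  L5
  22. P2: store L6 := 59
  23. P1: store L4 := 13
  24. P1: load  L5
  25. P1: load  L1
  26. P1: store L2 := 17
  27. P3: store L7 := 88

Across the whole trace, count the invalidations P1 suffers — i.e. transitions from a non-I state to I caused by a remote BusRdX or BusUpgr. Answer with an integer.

step 1: P1: load  L6  ⟶  ISII  (L6)  txn=BusRd  M[L6]=20
step 2: P1: load  L5  ⟶  ISII  (L5)  txn=BusRd  M[L5]=60
step 3: P3: load  L0  ⟶  IIIS  (L0)  txn=BusRd  M[L0]=70
step 4: P0: load  L2  ⟶  SIII  (L2)  txn=BusRd  M[L2]=90
step 5: P0: load  L3  ⟶  SIII  (L3)  txn=BusRd  M[L3]=50
step 6: P0: store L0 := 60  ⟶  MIII  (L0)  txn=BusRdX  M[L0]=70
step 7: P1: store L0 := 78  ⟶  IMII  (L0)  txn=BusRdX+Flush  M[L0]=60
step 8: P0: load  L6  ⟶  SSII  (L6)  txn=BusRd  M[L6]=20
step 9: P0: store L4 := 5  ⟶  MIII  (L4)  txn=BusRdX  M[L4]=10
step 10: P1: load  L0  ⟶  IMII  (L0)  txn=∅  M[L0]=60
step 11: P2: store L3 := 81  ⟶  IIMI  (L3)  txn=BusRdX  M[L3]=50
step 12: P2: load  L5  ⟶  ISSI  (L5)  txn=BusRd  M[L5]=60
step 13: P1: load  L0  ⟶  IMII  (L0)  txn=∅  M[L0]=60
step 14: P0: load  L3  ⟶  SISI  (L3)  txn=BusRd+Flush  M[L3]=81
step 15: P2: load  L4  ⟶  SISI  (L4)  txn=BusRd+Flush  M[L4]=5
step 16: P2: load  L4  ⟶  SISI  (L4)  txn=∅  M[L4]=5
step 17: P2: store L6 := 98  ⟶  IIMI  (L6)  txn=BusRdX  M[L6]=20
step 18: P3: store L7 := 38  ⟶  IIIM  (L7)  txn=BusRdX  M[L7]=20
step 19: P0: load  L4  ⟶  SISI  (L4)  txn=∅  M[L4]=5
step 20: P1: load  L1  ⟶  ISII  (L1)  txn=BusRd  M[L1]=70
step 21: P3: load  L5  ⟶  ISSS  (L5)  txn=BusRd  M[L5]=60
step 22: P2: store L6 := 59  ⟶  IIMI  (L6)  txn=∅  M[L6]=20
step 23: P1: store L4 := 13  ⟶  IMII  (L4)  txn=BusRdX  M[L4]=5
step 24: P1: load  L5  ⟶  ISSS  (L5)  txn=∅  M[L5]=60
step 25: P1: load  L1  ⟶  ISII  (L1)  txn=∅  M[L1]=70
step 26: P1: store L2 := 17  ⟶  IMII  (L2)  txn=BusRdX  M[L2]=90
step 27: P3: store L7 := 88  ⟶  IIIM  (L7)  txn=∅  M[L7]=20

invalidations = 1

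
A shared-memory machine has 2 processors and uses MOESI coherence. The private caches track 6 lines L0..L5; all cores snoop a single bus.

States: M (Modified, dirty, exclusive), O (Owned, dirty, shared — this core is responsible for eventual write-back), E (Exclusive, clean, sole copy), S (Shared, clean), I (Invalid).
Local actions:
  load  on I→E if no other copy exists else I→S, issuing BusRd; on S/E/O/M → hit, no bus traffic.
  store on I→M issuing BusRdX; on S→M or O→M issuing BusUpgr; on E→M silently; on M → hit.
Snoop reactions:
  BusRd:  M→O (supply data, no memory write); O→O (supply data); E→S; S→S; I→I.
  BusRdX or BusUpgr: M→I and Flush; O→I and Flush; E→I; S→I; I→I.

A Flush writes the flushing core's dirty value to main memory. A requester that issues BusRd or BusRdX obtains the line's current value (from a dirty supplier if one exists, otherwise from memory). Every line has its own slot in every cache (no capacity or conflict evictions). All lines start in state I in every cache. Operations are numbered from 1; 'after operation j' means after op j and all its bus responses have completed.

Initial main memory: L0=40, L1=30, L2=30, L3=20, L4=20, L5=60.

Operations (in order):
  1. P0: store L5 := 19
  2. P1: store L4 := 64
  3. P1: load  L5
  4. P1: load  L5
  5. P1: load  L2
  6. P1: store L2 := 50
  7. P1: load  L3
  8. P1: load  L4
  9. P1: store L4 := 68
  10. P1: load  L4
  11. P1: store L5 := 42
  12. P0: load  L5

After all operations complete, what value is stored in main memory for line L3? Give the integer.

memory[L3] = 20

1. P0: store L5 := 19  bus=[BusRdX]  L5: P0=M P1=I  mem[L5]=60
2. P1: store L4 := 64  bus=[BusRdX]  L4: P0=I P1=M  mem[L4]=20
3. P1: load  L5  bus=[BusRd]  L5: P0=O P1=S  mem[L5]=60
4. P1: load  L5  bus=[-]  L5: P0=O P1=S  mem[L5]=60
5. P1: load  L2  bus=[BusRd]  L2: P0=I P1=E  mem[L2]=30
6. P1: store L2 := 50  bus=[-]  L2: P0=I P1=M  mem[L2]=30
7. P1: load  L3  bus=[BusRd]  L3: P0=I P1=E  mem[L3]=20
8. P1: load  L4  bus=[-]  L4: P0=I P1=M  mem[L4]=20
9. P1: store L4 := 68  bus=[-]  L4: P0=I P1=M  mem[L4]=20
10. P1: load  L4  bus=[-]  L4: P0=I P1=M  mem[L4]=20
11. P1: store L5 := 42  bus=[BusUpgr,Flush]  L5: P0=I P1=M  mem[L5]=19
12. P0: load  L5  bus=[BusRd]  L5: P0=S P1=O  mem[L5]=19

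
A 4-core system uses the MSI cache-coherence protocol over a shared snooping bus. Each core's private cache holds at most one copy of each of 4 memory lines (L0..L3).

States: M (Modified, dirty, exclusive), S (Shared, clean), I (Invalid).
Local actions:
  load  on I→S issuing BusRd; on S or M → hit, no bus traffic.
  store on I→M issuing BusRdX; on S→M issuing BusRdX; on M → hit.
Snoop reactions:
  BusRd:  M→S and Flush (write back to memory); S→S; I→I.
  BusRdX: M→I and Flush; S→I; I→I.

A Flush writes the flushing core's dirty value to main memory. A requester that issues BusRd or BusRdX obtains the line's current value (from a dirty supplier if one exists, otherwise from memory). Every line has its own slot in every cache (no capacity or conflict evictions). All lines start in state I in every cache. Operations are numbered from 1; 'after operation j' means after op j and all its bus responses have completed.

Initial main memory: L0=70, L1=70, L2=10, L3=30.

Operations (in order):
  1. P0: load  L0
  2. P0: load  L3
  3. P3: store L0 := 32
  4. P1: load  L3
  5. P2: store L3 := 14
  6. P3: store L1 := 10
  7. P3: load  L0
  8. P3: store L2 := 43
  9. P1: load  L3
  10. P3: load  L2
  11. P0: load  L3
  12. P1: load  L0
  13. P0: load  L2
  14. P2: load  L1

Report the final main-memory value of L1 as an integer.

1. P0: load  L0  bus=[BusRd]  L0: P0=S P1=I P2=I P3=I  mem[L0]=70
2. P0: load  L3  bus=[BusRd]  L3: P0=S P1=I P2=I P3=I  mem[L3]=30
3. P3: store L0 := 32  bus=[BusRdX]  L0: P0=I P1=I P2=I P3=M  mem[L0]=70
4. P1: load  L3  bus=[BusRd]  L3: P0=S P1=S P2=I P3=I  mem[L3]=30
5. P2: store L3 := 14  bus=[BusRdX]  L3: P0=I P1=I P2=M P3=I  mem[L3]=30
6. P3: store L1 := 10  bus=[BusRdX]  L1: P0=I P1=I P2=I P3=M  mem[L1]=70
7. P3: load  L0  bus=[-]  L0: P0=I P1=I P2=I P3=M  mem[L0]=70
8. P3: store L2 := 43  bus=[BusRdX]  L2: P0=I P1=I P2=I P3=M  mem[L2]=10
9. P1: load  L3  bus=[BusRd,Flush]  L3: P0=I P1=S P2=S P3=I  mem[L3]=14
10. P3: load  L2  bus=[-]  L2: P0=I P1=I P2=I P3=M  mem[L2]=10
11. P0: load  L3  bus=[BusRd]  L3: P0=S P1=S P2=S P3=I  mem[L3]=14
12. P1: load  L0  bus=[BusRd,Flush]  L0: P0=I P1=S P2=I P3=S  mem[L0]=32
13. P0: load  L2  bus=[BusRd,Flush]  L2: P0=S P1=I P2=I P3=S  mem[L2]=43
14. P2: load  L1  bus=[BusRd,Flush]  L1: P0=I P1=I P2=S P3=S  mem[L1]=10

memory[L1] = 10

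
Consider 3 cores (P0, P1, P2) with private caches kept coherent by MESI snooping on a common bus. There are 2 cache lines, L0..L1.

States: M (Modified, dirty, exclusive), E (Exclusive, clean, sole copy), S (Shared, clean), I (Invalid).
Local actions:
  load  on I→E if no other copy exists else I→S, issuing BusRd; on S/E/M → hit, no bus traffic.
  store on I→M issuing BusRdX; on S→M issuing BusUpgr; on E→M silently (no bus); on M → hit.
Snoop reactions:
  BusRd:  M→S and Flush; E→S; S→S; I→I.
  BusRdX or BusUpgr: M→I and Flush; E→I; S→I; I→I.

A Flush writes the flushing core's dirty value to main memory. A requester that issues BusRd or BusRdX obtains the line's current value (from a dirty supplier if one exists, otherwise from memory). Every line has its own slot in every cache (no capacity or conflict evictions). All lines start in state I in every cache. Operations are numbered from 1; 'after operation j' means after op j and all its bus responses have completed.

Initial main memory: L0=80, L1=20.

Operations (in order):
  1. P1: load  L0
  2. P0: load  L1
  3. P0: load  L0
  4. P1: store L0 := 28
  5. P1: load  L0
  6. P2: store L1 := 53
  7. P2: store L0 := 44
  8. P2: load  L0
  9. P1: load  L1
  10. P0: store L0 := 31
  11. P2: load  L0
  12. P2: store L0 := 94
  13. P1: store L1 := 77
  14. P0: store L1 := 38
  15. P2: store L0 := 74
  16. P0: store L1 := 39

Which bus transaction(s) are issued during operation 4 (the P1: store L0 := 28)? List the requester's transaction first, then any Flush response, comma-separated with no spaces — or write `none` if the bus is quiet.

[1] P1: load  L0 | P0:I, P1:E(80), P2:I | bus: BusRd
[2] P0: load  L1 | P0:E(20), P1:I, P2:I | bus: BusRd
[3] P0: load  L0 | P0:S(80), P1:S(80), P2:I | bus: BusRd
[4] P1: store L0 := 28 | P0:I, P1:M(28), P2:I | bus: BusUpgr
[5] P1: load  L0 | P0:I, P1:M(28), P2:I | bus: none
[6] P2: store L1 := 53 | P0:I, P1:I, P2:M(53) | bus: BusRdX
[7] P2: store L0 := 44 | P0:I, P1:I, P2:M(44) | bus: BusRdX,Flush
[8] P2: load  L0 | P0:I, P1:I, P2:M(44) | bus: none
[9] P1: load  L1 | P0:I, P1:S(53), P2:S(53) | bus: BusRd,Flush
[10] P0: store L0 := 31 | P0:M(31), P1:I, P2:I | bus: BusRdX,Flush
[11] P2: load  L0 | P0:S(31), P1:I, P2:S(31) | bus: BusRd,Flush
[12] P2: store L0 := 94 | P0:I, P1:I, P2:M(94) | bus: BusUpgr
[13] P1: store L1 := 77 | P0:I, P1:M(77), P2:I | bus: BusUpgr
[14] P0: store L1 := 38 | P0:M(38), P1:I, P2:I | bus: BusRdX,Flush
[15] P2: store L0 := 74 | P0:I, P1:I, P2:M(74) | bus: none
[16] P0: store L1 := 39 | P0:M(39), P1:I, P2:I | bus: none

bus = BusUpgr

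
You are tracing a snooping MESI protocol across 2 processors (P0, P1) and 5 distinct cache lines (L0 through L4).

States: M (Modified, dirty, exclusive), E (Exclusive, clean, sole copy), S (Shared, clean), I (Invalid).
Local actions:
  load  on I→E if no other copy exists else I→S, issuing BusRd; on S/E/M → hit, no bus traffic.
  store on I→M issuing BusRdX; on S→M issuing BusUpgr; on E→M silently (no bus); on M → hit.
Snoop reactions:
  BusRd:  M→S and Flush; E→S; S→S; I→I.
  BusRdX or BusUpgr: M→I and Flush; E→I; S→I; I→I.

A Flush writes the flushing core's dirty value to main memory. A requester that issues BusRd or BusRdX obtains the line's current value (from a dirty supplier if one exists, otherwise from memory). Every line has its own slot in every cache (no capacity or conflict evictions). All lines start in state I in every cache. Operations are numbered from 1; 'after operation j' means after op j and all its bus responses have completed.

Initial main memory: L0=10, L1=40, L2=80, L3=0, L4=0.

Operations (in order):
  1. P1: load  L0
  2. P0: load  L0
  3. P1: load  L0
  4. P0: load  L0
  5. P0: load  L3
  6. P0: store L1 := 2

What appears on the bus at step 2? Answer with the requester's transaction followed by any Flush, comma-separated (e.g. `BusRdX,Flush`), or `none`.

1. P1: load  L0  bus=[BusRd]  L0: P0=I P1=E  mem[L0]=10
2. P0: load  L0  bus=[BusRd]  L0: P0=S P1=S  mem[L0]=10
3. P1: load  L0  bus=[-]  L0: P0=S P1=S  mem[L0]=10
4. P0: load  L0  bus=[-]  L0: P0=S P1=S  mem[L0]=10
5. P0: load  L3  bus=[BusRd]  L3: P0=E P1=I  mem[L3]=0
6. P0: store L1 := 2  bus=[BusRdX]  L1: P0=M P1=I  mem[L1]=40

bus = BusRd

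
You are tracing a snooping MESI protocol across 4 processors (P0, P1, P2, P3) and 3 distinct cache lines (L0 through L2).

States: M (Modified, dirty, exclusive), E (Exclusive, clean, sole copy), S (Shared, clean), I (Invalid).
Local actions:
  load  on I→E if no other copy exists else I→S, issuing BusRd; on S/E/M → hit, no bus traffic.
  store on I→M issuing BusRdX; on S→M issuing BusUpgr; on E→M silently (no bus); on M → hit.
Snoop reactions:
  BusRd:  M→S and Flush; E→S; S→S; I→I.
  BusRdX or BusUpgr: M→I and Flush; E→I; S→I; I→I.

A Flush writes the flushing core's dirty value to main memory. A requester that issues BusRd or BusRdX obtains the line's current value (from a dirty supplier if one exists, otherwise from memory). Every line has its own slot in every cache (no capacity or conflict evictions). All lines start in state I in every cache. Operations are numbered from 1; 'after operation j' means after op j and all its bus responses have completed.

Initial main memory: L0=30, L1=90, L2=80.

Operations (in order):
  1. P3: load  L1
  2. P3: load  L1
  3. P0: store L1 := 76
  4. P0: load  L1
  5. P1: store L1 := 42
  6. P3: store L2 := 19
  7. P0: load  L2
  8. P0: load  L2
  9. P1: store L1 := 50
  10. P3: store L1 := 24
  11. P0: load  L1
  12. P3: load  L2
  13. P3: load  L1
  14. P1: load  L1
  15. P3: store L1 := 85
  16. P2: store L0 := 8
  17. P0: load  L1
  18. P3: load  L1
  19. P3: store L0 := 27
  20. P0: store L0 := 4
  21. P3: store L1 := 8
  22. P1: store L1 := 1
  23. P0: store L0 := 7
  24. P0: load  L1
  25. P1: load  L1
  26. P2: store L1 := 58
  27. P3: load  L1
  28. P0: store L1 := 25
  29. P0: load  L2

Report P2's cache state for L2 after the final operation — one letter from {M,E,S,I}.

1. P3: load  L1  bus=[BusRd]  L1: P0=I P1=I P2=I P3=E  mem[L1]=90
2. P3: load  L1  bus=[-]  L1: P0=I P1=I P2=I P3=E  mem[L1]=90
3. P0: store L1 := 76  bus=[BusRdX]  L1: P0=M P1=I P2=I P3=I  mem[L1]=90
4. P0: load  L1  bus=[-]  L1: P0=M P1=I P2=I P3=I  mem[L1]=90
5. P1: store L1 := 42  bus=[BusRdX,Flush]  L1: P0=I P1=M P2=I P3=I  mem[L1]=76
6. P3: store L2 := 19  bus=[BusRdX]  L2: P0=I P1=I P2=I P3=M  mem[L2]=80
7. P0: load  L2  bus=[BusRd,Flush]  L2: P0=S P1=I P2=I P3=S  mem[L2]=19
8. P0: load  L2  bus=[-]  L2: P0=S P1=I P2=I P3=S  mem[L2]=19
9. P1: store L1 := 50  bus=[-]  L1: P0=I P1=M P2=I P3=I  mem[L1]=76
10. P3: store L1 := 24  bus=[BusRdX,Flush]  L1: P0=I P1=I P2=I P3=M  mem[L1]=50
11. P0: load  L1  bus=[BusRd,Flush]  L1: P0=S P1=I P2=I P3=S  mem[L1]=24
12. P3: load  L2  bus=[-]  L2: P0=S P1=I P2=I P3=S  mem[L2]=19
13. P3: load  L1  bus=[-]  L1: P0=S P1=I P2=I P3=S  mem[L1]=24
14. P1: load  L1  bus=[BusRd]  L1: P0=S P1=S P2=I P3=S  mem[L1]=24
15. P3: store L1 := 85  bus=[BusUpgr]  L1: P0=I P1=I P2=I P3=M  mem[L1]=24
16. P2: store L0 := 8  bus=[BusRdX]  L0: P0=I P1=I P2=M P3=I  mem[L0]=30
17. P0: load  L1  bus=[BusRd,Flush]  L1: P0=S P1=I P2=I P3=S  mem[L1]=85
18. P3: load  L1  bus=[-]  L1: P0=S P1=I P2=I P3=S  mem[L1]=85
19. P3: store L0 := 27  bus=[BusRdX,Flush]  L0: P0=I P1=I P2=I P3=M  mem[L0]=8
20. P0: store L0 := 4  bus=[BusRdX,Flush]  L0: P0=M P1=I P2=I P3=I  mem[L0]=27
21. P3: store L1 := 8  bus=[BusUpgr]  L1: P0=I P1=I P2=I P3=M  mem[L1]=85
22. P1: store L1 := 1  bus=[BusRdX,Flush]  L1: P0=I P1=M P2=I P3=I  mem[L1]=8
23. P0: store L0 := 7  bus=[-]  L0: P0=M P1=I P2=I P3=I  mem[L0]=27
24. P0: load  L1  bus=[BusRd,Flush]  L1: P0=S P1=S P2=I P3=I  mem[L1]=1
25. P1: load  L1  bus=[-]  L1: P0=S P1=S P2=I P3=I  mem[L1]=1
26. P2: store L1 := 58  bus=[BusRdX]  L1: P0=I P1=I P2=M P3=I  mem[L1]=1
27. P3: load  L1  bus=[BusRd,Flush]  L1: P0=I P1=I P2=S P3=S  mem[L1]=58
28. P0: store L1 := 25  bus=[BusRdX]  L1: P0=M P1=I P2=I P3=I  mem[L1]=58
29. P0: load  L2  bus=[-]  L2: P0=S P1=I P2=I P3=S  mem[L2]=19

state = I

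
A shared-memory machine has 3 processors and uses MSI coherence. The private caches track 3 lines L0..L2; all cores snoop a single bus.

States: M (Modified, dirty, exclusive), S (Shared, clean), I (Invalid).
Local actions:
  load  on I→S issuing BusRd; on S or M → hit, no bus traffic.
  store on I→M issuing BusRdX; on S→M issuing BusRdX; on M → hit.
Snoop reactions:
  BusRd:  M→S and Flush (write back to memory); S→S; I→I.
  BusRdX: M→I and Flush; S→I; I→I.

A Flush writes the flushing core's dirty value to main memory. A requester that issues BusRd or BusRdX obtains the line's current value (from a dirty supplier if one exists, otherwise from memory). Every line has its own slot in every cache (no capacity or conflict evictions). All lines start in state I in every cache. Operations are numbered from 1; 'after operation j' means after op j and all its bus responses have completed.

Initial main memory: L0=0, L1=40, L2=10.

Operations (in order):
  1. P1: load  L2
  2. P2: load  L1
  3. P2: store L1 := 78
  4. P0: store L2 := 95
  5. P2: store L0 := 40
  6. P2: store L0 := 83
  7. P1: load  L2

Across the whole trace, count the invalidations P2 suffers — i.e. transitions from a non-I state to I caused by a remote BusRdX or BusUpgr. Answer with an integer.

step 1: P1: load  L2  ⟶  ISI  (L2)  txn=BusRd  M[L2]=10
step 2: P2: load  L1  ⟶  IIS  (L1)  txn=BusRd  M[L1]=40
step 3: P2: store L1 := 78  ⟶  IIM  (L1)  txn=BusRdX  M[L1]=40
step 4: P0: store L2 := 95  ⟶  MII  (L2)  txn=BusRdX  M[L2]=10
step 5: P2: store L0 := 40  ⟶  IIM  (L0)  txn=BusRdX  M[L0]=0
step 6: P2: store L0 := 83  ⟶  IIM  (L0)  txn=∅  M[L0]=0
step 7: P1: load  L2  ⟶  SSI  (L2)  txn=BusRd+Flush  M[L2]=95

invalidations = 0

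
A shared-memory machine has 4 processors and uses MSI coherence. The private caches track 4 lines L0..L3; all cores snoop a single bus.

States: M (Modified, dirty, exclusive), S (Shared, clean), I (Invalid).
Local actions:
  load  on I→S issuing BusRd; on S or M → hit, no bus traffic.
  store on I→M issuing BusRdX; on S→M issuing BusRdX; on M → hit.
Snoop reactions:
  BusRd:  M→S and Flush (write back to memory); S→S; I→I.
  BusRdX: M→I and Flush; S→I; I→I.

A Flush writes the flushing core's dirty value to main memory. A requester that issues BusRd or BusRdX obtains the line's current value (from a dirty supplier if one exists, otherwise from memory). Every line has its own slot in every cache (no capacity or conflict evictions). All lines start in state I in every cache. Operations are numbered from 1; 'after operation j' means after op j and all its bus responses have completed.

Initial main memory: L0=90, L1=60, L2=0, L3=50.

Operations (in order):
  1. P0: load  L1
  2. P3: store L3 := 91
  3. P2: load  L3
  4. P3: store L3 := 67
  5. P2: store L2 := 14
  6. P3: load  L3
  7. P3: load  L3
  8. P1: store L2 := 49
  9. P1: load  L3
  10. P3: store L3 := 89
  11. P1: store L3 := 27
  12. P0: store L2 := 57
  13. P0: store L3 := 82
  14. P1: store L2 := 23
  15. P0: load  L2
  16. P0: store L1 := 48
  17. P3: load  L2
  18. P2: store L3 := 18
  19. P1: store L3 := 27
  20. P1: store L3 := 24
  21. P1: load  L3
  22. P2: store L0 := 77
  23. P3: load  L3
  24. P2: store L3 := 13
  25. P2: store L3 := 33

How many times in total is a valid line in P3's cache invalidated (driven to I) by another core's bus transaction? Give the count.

[1] P0: load  L1 | P0:S(60), P1:I, P2:I, P3:I | bus: BusRd
[2] P3: store L3 := 91 | P0:I, P1:I, P2:I, P3:M(91) | bus: BusRdX
[3] P2: load  L3 | P0:I, P1:I, P2:S(91), P3:S(91) | bus: BusRd,Flush
[4] P3: store L3 := 67 | P0:I, P1:I, P2:I, P3:M(67) | bus: BusRdX
[5] P2: store L2 := 14 | P0:I, P1:I, P2:M(14), P3:I | bus: BusRdX
[6] P3: load  L3 | P0:I, P1:I, P2:I, P3:M(67) | bus: none
[7] P3: load  L3 | P0:I, P1:I, P2:I, P3:M(67) | bus: none
[8] P1: store L2 := 49 | P0:I, P1:M(49), P2:I, P3:I | bus: BusRdX,Flush
[9] P1: load  L3 | P0:I, P1:S(67), P2:I, P3:S(67) | bus: BusRd,Flush
[10] P3: store L3 := 89 | P0:I, P1:I, P2:I, P3:M(89) | bus: BusRdX
[11] P1: store L3 := 27 | P0:I, P1:M(27), P2:I, P3:I | bus: BusRdX,Flush
[12] P0: store L2 := 57 | P0:M(57), P1:I, P2:I, P3:I | bus: BusRdX,Flush
[13] P0: store L3 := 82 | P0:M(82), P1:I, P2:I, P3:I | bus: BusRdX,Flush
[14] P1: store L2 := 23 | P0:I, P1:M(23), P2:I, P3:I | bus: BusRdX,Flush
[15] P0: load  L2 | P0:S(23), P1:S(23), P2:I, P3:I | bus: BusRd,Flush
[16] P0: store L1 := 48 | P0:M(48), P1:I, P2:I, P3:I | bus: BusRdX
[17] P3: load  L2 | P0:S(23), P1:S(23), P2:I, P3:S(23) | bus: BusRd
[18] P2: store L3 := 18 | P0:I, P1:I, P2:M(18), P3:I | bus: BusRdX,Flush
[19] P1: store L3 := 27 | P0:I, P1:M(27), P2:I, P3:I | bus: BusRdX,Flush
[20] P1: store L3 := 24 | P0:I, P1:M(24), P2:I, P3:I | bus: none
[21] P1: load  L3 | P0:I, P1:M(24), P2:I, P3:I | bus: none
[22] P2: store L0 := 77 | P0:I, P1:I, P2:M(77), P3:I | bus: BusRdX
[23] P3: load  L3 | P0:I, P1:S(24), P2:I, P3:S(24) | bus: BusRd,Flush
[24] P2: store L3 := 13 | P0:I, P1:I, P2:M(13), P3:I | bus: BusRdX
[25] P2: store L3 := 33 | P0:I, P1:I, P2:M(33), P3:I | bus: none

invalidations = 2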